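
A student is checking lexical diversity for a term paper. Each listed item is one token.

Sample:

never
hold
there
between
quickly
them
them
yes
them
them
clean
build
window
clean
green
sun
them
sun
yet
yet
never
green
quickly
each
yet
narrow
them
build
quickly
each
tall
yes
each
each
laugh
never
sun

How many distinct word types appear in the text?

Distinct types: {between, build, clean, each, green, hold, laugh, narrow, never, quickly, sun, tall, them, there, window, yes, yet}
V = 17

17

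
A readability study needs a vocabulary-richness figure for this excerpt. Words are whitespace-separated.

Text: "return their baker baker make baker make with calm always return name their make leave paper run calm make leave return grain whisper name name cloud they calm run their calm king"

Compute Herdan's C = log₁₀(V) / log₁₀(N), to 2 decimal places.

0.80

N = 32, V = 16.
log₁₀(V) = 1.204120, log₁₀(N) = 1.505150
C = 1.204120 / 1.505150 = 0.80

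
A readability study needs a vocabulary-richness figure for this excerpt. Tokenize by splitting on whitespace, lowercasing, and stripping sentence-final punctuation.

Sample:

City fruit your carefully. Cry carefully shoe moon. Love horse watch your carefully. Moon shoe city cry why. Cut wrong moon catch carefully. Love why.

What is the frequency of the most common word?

Frequencies: carefully:4, moon:3, city:2, your:2, cry:2, shoe:2, love:2, why:2, fruit:1, horse:1, watch:1, cut:1, wrong:1, catch:1
Most common: 'carefully' with frequency 4.

4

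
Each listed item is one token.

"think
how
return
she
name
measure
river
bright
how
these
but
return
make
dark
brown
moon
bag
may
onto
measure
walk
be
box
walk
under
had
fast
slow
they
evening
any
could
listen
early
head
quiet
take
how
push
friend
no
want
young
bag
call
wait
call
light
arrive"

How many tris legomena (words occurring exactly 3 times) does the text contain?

Frequencies: how:3, return:2, measure:2, bag:2, walk:2, call:2, think:1, she:1, name:1, river:1, bright:1, these:1, but:1, make:1, dark:1, brown:1, moon:1, may:1, onto:1, be:1, … (22 more, each freq 1)
Words with frequency 3: how

1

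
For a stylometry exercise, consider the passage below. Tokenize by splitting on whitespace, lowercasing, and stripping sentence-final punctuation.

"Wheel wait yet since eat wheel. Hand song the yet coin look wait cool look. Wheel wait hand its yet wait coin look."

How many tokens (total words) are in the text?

Tokens: wheel, wait, yet, since, eat, wheel, hand, song, the, yet, coin, look, wait, cool, look, wheel, wait, hand, its, yet, wait, coin, look
N = 23

23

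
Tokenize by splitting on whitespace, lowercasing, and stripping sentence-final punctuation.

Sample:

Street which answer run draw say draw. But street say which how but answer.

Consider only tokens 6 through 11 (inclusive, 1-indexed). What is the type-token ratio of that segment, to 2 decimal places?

0.83

Segment tokens 6–11: say, draw, but, street, say, which
Segment N = 6, segment V = 5.
TTR = 5 / 6 = 0.83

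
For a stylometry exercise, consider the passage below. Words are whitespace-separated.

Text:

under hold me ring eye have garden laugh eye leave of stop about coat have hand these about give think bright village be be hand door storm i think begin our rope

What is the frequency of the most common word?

2

Frequencies: eye:2, have:2, about:2, hand:2, think:2, be:2, under:1, hold:1, me:1, ring:1, garden:1, laugh:1, leave:1, of:1, stop:1, coat:1, these:1, give:1, bright:1, village:1, … (6 more, each freq 1)
Most common: 'eye' with frequency 2.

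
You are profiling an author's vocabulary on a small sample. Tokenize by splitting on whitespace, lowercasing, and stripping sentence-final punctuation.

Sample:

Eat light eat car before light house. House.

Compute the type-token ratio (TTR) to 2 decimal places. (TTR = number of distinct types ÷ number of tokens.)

0.63

N = 8 tokens, V = 5 types.
TTR = V / N = 5 / 8 = 0.63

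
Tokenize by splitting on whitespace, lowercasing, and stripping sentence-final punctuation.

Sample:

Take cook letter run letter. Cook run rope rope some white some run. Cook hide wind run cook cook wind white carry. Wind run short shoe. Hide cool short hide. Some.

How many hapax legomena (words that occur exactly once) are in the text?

Frequencies: cook:5, run:5, some:3, hide:3, wind:3, letter:2, rope:2, white:2, short:2, take:1, carry:1, shoe:1, cool:1
Hapax (freq=1): carry, cool, shoe, take

4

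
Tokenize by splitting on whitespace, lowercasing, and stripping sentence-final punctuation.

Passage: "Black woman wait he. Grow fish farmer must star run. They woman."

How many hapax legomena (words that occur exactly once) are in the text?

10

Frequencies: woman:2, black:1, wait:1, he:1, grow:1, fish:1, farmer:1, must:1, star:1, run:1, they:1
Hapax (freq=1): black, farmer, fish, grow, he, must, run, star, they, wait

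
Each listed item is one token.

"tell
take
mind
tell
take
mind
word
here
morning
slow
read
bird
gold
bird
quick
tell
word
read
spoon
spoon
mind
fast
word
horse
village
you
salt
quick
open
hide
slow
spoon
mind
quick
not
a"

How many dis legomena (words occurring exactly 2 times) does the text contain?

4

Frequencies: mind:4, tell:3, word:3, quick:3, spoon:3, take:2, slow:2, read:2, bird:2, here:1, morning:1, gold:1, fast:1, horse:1, village:1, you:1, salt:1, open:1, hide:1, not:1, … (1 more, each freq 1)
Words with frequency 2: bird, read, slow, take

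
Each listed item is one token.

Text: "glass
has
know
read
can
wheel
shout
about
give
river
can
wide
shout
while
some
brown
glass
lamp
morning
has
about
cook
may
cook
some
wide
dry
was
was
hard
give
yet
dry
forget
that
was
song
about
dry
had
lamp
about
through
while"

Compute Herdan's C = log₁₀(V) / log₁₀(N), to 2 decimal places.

0.87

N = 44, V = 27.
log₁₀(V) = 1.431364, log₁₀(N) = 1.643453
C = 1.431364 / 1.643453 = 0.87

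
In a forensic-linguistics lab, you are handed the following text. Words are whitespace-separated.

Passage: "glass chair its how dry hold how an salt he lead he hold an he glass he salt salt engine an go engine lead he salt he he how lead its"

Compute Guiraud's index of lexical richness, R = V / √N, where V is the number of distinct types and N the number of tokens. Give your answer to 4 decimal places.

N = 31, V = 12.
√N = 5.567764
R = 12 / 5.567764 = 2.1553

2.1553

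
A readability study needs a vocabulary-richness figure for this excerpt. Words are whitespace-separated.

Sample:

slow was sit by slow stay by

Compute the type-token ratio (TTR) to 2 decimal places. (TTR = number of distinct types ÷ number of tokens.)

N = 7 tokens, V = 5 types.
TTR = V / N = 5 / 7 = 0.71

0.71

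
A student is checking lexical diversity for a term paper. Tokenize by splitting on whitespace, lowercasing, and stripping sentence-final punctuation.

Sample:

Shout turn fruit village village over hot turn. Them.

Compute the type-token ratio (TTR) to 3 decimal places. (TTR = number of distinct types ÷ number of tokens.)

N = 9 tokens, V = 7 types.
TTR = V / N = 7 / 9 = 0.778

0.778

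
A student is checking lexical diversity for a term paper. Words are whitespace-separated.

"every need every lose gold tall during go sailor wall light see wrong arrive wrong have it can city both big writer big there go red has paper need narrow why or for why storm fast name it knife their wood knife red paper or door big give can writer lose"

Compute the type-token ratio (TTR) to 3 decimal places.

0.706

N = 51 tokens, V = 36 types.
TTR = V / N = 36 / 51 = 0.706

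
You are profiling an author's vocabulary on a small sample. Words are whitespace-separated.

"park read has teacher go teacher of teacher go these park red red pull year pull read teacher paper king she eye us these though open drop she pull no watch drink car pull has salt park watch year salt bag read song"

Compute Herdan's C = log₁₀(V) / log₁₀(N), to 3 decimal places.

N = 43, V = 25.
log₁₀(V) = 1.397940, log₁₀(N) = 1.633468
C = 1.397940 / 1.633468 = 0.856

0.856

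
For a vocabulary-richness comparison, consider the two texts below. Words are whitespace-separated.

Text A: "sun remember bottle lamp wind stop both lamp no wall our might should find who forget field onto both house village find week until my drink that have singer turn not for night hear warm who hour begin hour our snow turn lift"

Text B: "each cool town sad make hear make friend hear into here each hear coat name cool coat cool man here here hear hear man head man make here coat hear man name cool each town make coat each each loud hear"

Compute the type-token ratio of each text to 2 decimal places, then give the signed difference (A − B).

TTR(A) = 36/43 = 0.84
TTR(B) = 14/41 = 0.34
Difference = 0.84 − 0.34 = 0.50

0.50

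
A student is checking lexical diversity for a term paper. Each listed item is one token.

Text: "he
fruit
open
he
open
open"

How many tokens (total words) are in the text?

Tokens: he, fruit, open, he, open, open
N = 6

6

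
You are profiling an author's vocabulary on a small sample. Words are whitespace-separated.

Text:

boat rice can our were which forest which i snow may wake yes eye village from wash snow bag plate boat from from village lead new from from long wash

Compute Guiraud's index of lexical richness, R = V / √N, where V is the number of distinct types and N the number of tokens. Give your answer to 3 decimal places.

N = 30, V = 21.
√N = 5.477226
R = 21 / 5.477226 = 3.834

3.834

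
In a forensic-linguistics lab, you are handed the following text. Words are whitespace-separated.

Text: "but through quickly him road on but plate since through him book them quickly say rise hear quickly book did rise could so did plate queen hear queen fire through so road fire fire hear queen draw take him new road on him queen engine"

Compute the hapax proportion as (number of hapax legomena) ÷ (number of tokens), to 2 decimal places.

Frequencies: him:4, queen:4, through:3, quickly:3, road:3, hear:3, fire:3, but:2, on:2, plate:2, book:2, rise:2, did:2, so:2, since:1, them:1, say:1, could:1, draw:1, take:1, … (2 more, each freq 1)
Hapax count = 8; token count = 45.
Ratio = 8 / 45 = 0.18

0.18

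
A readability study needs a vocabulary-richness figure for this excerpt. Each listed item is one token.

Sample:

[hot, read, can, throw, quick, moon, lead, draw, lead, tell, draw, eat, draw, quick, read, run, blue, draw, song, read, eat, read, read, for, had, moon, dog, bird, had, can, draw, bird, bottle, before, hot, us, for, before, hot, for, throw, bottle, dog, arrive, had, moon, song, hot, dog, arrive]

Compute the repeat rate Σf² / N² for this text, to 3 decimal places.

0.058

Frequencies: read:5, draw:5, hot:4, moon:3, for:3, had:3, dog:3, can:2, throw:2, quick:2, lead:2, eat:2, song:2, bird:2, bottle:2, before:2, arrive:2, tell:1, run:1, blue:1, … (1 more, each freq 1)
Σf² = 146; N² = 2500
Repeat rate = 146 / 2500 = 0.058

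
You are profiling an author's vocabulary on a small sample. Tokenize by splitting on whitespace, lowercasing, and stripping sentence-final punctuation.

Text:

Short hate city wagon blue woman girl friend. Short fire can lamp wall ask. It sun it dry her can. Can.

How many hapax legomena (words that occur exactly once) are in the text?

14

Frequencies: can:3, short:2, it:2, hate:1, city:1, wagon:1, blue:1, woman:1, girl:1, friend:1, fire:1, lamp:1, wall:1, ask:1, sun:1, dry:1, her:1
Hapax (freq=1): ask, blue, city, dry, fire, friend, girl, hate, her, lamp, sun, wagon, wall, woman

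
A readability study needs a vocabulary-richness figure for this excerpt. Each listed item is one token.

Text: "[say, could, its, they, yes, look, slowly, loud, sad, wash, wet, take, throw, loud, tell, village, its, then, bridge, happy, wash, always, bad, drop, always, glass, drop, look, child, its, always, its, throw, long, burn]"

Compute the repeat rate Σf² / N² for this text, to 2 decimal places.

0.05

Frequencies: its:4, always:3, look:2, loud:2, wash:2, throw:2, drop:2, say:1, could:1, they:1, yes:1, slowly:1, sad:1, wet:1, take:1, tell:1, village:1, then:1, bridge:1, happy:1, … (5 more, each freq 1)
Σf² = 63; N² = 1225
Repeat rate = 63 / 1225 = 0.05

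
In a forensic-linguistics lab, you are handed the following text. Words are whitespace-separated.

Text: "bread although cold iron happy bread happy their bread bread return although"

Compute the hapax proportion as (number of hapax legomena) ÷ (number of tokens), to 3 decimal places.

0.333

Frequencies: bread:4, although:2, happy:2, cold:1, iron:1, their:1, return:1
Hapax count = 4; token count = 12.
Ratio = 4 / 12 = 0.333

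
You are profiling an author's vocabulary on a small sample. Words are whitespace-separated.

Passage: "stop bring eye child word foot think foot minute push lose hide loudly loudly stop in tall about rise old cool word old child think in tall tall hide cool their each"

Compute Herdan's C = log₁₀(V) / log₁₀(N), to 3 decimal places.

0.864

N = 32, V = 20.
log₁₀(V) = 1.301030, log₁₀(N) = 1.505150
C = 1.301030 / 1.505150 = 0.864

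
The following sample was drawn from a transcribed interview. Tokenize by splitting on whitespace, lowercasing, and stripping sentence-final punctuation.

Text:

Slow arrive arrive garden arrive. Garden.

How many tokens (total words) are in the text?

6

Tokens: slow, arrive, arrive, garden, arrive, garden
N = 6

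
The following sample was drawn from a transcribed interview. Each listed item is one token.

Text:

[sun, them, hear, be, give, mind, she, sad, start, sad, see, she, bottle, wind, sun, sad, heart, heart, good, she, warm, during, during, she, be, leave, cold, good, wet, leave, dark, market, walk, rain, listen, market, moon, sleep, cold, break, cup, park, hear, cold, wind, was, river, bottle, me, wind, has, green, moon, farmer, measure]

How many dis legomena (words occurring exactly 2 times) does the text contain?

Frequencies: she:4, sad:3, wind:3, cold:3, sun:2, hear:2, be:2, bottle:2, heart:2, good:2, during:2, leave:2, market:2, moon:2, them:1, give:1, mind:1, start:1, see:1, warm:1, … (16 more, each freq 1)
Words with frequency 2: be, bottle, during, good, hear, heart, leave, market, moon, sun

10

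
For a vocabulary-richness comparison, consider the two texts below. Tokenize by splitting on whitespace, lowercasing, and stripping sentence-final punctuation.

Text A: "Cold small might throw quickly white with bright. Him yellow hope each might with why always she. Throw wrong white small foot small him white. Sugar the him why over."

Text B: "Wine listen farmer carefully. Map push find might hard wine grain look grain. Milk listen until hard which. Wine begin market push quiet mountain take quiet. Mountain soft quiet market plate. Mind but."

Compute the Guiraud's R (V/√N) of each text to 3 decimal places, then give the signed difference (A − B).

-0.353

A: V=20, N=30, R=3.651
B: V=23, N=33, R=4.004
Difference = 3.651 − 4.004 = -0.353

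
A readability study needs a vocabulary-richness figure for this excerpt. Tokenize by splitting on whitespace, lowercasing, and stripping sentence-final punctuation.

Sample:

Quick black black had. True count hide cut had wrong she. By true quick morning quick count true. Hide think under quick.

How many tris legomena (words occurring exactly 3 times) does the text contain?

Frequencies: quick:4, true:3, black:2, had:2, count:2, hide:2, cut:1, wrong:1, she:1, by:1, morning:1, think:1, under:1
Words with frequency 3: true

1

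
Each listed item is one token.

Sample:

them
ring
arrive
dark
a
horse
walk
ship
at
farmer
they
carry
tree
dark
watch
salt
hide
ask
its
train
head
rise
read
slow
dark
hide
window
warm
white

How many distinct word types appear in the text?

26

Distinct types: {a, arrive, ask, at, carry, dark, farmer, head, hide, horse, its, read, ring, rise, salt, ship, slow, them, they, train, tree, walk, warm, watch, white, window}
V = 26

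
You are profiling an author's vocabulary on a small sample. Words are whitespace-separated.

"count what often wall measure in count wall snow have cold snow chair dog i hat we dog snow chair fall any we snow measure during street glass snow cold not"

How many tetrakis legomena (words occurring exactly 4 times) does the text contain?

Frequencies: snow:5, count:2, wall:2, measure:2, cold:2, chair:2, dog:2, we:2, what:1, often:1, in:1, have:1, i:1, hat:1, fall:1, any:1, during:1, street:1, glass:1, not:1
Words with frequency 4: (none)

0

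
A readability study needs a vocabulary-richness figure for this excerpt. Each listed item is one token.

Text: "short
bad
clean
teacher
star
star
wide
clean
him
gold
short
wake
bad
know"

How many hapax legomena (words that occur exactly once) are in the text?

6

Frequencies: short:2, bad:2, clean:2, star:2, teacher:1, wide:1, him:1, gold:1, wake:1, know:1
Hapax (freq=1): gold, him, know, teacher, wake, wide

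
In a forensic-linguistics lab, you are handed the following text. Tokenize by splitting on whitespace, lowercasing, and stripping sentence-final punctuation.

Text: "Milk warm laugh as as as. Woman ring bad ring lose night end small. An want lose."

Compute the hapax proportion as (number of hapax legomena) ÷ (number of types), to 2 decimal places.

0.77

Frequencies: as:3, ring:2, lose:2, milk:1, warm:1, laugh:1, woman:1, bad:1, night:1, end:1, small:1, an:1, want:1
Hapax count = 10; type count = 13.
Ratio = 10 / 13 = 0.77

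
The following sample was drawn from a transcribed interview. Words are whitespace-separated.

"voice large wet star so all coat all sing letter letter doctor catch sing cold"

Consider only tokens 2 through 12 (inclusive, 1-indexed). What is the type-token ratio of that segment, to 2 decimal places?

Segment tokens 2–12: large, wet, star, so, all, coat, all, sing, letter, letter, doctor
Segment N = 11, segment V = 9.
TTR = 9 / 11 = 0.82

0.82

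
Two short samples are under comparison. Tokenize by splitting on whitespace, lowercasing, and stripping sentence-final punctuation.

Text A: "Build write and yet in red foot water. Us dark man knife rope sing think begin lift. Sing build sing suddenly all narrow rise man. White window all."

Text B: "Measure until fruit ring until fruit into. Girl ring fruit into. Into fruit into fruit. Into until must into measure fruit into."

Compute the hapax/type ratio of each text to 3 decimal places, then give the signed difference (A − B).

0.540

A: hapax=19, V=23, ratio=0.826
B: hapax=2, V=7, ratio=0.286
Difference = 0.826 − 0.286 = 0.540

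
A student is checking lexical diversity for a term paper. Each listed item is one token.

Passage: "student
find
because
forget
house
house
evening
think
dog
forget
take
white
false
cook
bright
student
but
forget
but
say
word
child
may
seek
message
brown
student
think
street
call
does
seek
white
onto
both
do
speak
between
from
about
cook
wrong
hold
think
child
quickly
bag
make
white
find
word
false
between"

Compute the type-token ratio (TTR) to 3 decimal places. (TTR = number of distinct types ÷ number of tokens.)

0.679

N = 53 tokens, V = 36 types.
TTR = V / N = 36 / 53 = 0.679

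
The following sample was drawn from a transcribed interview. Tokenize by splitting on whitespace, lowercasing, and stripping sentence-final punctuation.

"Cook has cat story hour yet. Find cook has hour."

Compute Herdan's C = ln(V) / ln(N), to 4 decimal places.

0.8451

N = 10, V = 7.
ln(V) = 1.945910, ln(N) = 2.302585
C = 1.945910 / 2.302585 = 0.8451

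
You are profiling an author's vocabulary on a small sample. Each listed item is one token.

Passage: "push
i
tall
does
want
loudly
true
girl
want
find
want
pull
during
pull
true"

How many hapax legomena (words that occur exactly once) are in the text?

Frequencies: want:3, true:2, pull:2, push:1, i:1, tall:1, does:1, loudly:1, girl:1, find:1, during:1
Hapax (freq=1): does, during, find, girl, i, loudly, push, tall

8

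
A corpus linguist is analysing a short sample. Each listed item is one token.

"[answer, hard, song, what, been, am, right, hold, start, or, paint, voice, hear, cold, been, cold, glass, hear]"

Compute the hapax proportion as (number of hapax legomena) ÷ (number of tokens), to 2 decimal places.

0.67

Frequencies: been:2, hear:2, cold:2, answer:1, hard:1, song:1, what:1, am:1, right:1, hold:1, start:1, or:1, paint:1, voice:1, glass:1
Hapax count = 12; token count = 18.
Ratio = 12 / 18 = 0.67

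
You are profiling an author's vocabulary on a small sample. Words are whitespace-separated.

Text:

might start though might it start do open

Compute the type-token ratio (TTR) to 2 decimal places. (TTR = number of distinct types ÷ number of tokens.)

0.75

N = 8 tokens, V = 6 types.
TTR = V / N = 6 / 8 = 0.75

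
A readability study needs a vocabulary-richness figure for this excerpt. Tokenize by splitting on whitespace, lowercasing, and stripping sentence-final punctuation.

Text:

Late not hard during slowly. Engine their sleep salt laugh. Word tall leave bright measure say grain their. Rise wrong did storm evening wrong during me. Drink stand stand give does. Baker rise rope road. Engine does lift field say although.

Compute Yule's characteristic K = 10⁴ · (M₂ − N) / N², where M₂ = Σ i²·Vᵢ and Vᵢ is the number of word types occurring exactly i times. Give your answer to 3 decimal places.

Frequencies: during:2, engine:2, their:2, say:2, rise:2, wrong:2, stand:2, does:2, late:1, not:1, hard:1, slowly:1, sleep:1, salt:1, laugh:1, word:1, tall:1, leave:1, bright:1, measure:1, … (13 more, each freq 1)
N = 41. Frequency spectrum: V_1=25, V_2=8
M₂ = 1²·25 + 2²·8 = 57
K = 10000 × (57 − 41) / 41² = 95.181

95.181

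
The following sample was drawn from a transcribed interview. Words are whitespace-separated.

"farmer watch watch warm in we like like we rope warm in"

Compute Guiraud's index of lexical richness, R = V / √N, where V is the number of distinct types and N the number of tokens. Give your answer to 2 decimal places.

N = 12, V = 7.
√N = 3.464102
R = 7 / 3.464102 = 2.02

2.02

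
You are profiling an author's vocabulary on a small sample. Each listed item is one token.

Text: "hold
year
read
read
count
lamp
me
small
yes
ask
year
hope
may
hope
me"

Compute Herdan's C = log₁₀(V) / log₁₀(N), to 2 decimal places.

0.89

N = 15, V = 11.
log₁₀(V) = 1.041393, log₁₀(N) = 1.176091
C = 1.041393 / 1.176091 = 0.89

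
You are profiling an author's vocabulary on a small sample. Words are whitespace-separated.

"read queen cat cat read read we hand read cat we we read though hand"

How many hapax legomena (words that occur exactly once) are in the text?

2

Frequencies: read:5, cat:3, we:3, hand:2, queen:1, though:1
Hapax (freq=1): queen, though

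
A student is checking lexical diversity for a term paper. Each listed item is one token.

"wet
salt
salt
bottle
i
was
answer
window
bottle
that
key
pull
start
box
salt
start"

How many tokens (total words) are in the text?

Tokens: wet, salt, salt, bottle, i, was, answer, window, bottle, that, key, pull, start, box, salt, start
N = 16

16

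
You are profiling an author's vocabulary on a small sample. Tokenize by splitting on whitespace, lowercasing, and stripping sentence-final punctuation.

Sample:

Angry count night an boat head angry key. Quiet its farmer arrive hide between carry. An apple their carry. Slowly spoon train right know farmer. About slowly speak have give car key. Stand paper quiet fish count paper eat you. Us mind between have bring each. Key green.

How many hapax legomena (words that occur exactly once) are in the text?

25

Frequencies: key:3, angry:2, count:2, an:2, quiet:2, farmer:2, between:2, carry:2, slowly:2, have:2, paper:2, night:1, boat:1, head:1, its:1, arrive:1, hide:1, apple:1, their:1, spoon:1, … (16 more, each freq 1)
Hapax (freq=1): about, apple, arrive, boat, bring, car, each, eat, fish, give, green, head, hide, its, know, mind, night, right, speak, spoon, stand, their, train, us, you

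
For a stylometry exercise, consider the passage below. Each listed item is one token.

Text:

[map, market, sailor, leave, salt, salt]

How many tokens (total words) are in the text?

6

Tokens: map, market, sailor, leave, salt, salt
N = 6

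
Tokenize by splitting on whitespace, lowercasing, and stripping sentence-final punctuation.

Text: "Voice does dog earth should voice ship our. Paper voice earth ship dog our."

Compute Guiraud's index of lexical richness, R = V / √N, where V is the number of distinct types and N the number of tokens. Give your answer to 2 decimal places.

2.14

N = 14, V = 8.
√N = 3.741657
R = 8 / 3.741657 = 2.14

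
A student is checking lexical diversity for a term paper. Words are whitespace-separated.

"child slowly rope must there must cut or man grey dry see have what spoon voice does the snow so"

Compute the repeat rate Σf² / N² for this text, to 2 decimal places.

0.06

Frequencies: must:2, child:1, slowly:1, rope:1, there:1, cut:1, or:1, man:1, grey:1, dry:1, see:1, have:1, what:1, spoon:1, voice:1, does:1, the:1, snow:1, so:1
Σf² = 22; N² = 400
Repeat rate = 22 / 400 = 0.06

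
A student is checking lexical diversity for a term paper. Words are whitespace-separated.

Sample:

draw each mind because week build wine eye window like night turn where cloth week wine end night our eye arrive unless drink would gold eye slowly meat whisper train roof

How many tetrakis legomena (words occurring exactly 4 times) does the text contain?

0

Frequencies: eye:3, week:2, wine:2, night:2, draw:1, each:1, mind:1, because:1, build:1, window:1, like:1, turn:1, where:1, cloth:1, end:1, our:1, arrive:1, unless:1, drink:1, would:1, … (6 more, each freq 1)
Words with frequency 4: (none)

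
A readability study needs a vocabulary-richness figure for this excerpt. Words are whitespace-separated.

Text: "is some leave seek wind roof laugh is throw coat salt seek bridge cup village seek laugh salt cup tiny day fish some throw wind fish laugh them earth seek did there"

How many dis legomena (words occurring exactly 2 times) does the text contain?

7

Frequencies: seek:4, laugh:3, is:2, some:2, wind:2, throw:2, salt:2, cup:2, fish:2, leave:1, roof:1, coat:1, bridge:1, village:1, tiny:1, day:1, them:1, earth:1, did:1, there:1
Words with frequency 2: cup, fish, is, salt, some, throw, wind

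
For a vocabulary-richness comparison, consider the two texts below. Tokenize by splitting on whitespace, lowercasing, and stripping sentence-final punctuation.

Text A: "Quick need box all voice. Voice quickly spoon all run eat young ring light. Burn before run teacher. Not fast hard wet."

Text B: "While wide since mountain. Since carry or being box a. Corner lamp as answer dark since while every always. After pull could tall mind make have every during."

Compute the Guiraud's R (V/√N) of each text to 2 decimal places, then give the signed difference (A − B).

-0.49

A: V=19, N=22, R=4.05
B: V=24, N=28, R=4.54
Difference = 4.05 − 4.54 = -0.49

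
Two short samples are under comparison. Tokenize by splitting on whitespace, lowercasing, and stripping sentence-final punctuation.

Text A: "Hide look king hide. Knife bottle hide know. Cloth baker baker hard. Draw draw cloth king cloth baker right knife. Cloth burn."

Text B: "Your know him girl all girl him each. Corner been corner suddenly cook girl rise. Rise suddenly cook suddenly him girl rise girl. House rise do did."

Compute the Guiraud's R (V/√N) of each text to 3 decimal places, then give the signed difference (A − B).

A: V=12, N=22, R=2.558
B: V=14, N=27, R=2.694
Difference = 2.558 − 2.694 = -0.136

-0.136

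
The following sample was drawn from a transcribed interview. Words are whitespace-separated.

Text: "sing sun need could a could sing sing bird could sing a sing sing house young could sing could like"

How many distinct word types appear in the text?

Distinct types: {a, bird, could, house, like, need, sing, sun, young}
V = 9

9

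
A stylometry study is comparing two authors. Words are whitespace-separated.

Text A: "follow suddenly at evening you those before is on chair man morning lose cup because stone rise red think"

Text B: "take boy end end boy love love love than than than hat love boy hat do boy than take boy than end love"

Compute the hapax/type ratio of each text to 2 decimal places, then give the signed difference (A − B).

0.86

A: hapax=19, V=19, ratio=1.00
B: hapax=1, V=7, ratio=0.14
Difference = 1.00 − 0.14 = 0.86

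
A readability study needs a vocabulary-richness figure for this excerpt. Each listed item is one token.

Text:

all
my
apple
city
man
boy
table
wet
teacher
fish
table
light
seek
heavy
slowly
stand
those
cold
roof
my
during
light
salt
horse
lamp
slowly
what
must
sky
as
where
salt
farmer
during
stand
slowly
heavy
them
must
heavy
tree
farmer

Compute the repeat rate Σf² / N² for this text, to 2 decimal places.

0.04

Frequencies: heavy:3, slowly:3, my:2, table:2, light:2, stand:2, during:2, salt:2, must:2, farmer:2, all:1, apple:1, city:1, man:1, boy:1, wet:1, teacher:1, fish:1, seek:1, those:1, … (10 more, each freq 1)
Σf² = 70; N² = 1764
Repeat rate = 70 / 1764 = 0.04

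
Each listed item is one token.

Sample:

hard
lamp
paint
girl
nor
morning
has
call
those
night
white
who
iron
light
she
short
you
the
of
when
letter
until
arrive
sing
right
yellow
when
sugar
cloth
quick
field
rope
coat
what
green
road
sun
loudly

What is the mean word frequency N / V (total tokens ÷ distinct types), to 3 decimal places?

1.027

N = 38 tokens, V = 37 types.
Mean frequency = N / V = 38 / 37 = 1.027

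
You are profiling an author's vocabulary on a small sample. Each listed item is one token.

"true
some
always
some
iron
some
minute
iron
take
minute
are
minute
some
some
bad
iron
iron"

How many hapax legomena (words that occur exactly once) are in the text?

5

Frequencies: some:5, iron:4, minute:3, true:1, always:1, take:1, are:1, bad:1
Hapax (freq=1): always, are, bad, take, true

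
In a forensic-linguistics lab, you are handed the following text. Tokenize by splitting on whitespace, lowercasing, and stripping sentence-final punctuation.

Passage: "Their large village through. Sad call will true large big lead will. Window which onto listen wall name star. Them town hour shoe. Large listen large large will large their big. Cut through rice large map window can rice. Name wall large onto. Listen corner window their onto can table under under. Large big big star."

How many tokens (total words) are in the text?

56

Tokens: their, large, village, through, sad, call, will, true, large, big, lead, will, window, which, onto, listen, wall, name, star, them, town, hour, shoe, large, listen, large, large, will, large, their, big, cut, through, rice, large, map, window, can, rice, name, wall, large, onto, listen, corner, window, their, onto, can, table, under, under, large, big, big, star
N = 56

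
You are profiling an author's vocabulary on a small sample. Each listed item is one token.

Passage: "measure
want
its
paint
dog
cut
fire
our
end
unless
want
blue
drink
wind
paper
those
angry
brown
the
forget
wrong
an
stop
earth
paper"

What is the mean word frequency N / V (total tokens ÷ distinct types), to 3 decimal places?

N = 25 tokens, V = 23 types.
Mean frequency = N / V = 25 / 23 = 1.087

1.087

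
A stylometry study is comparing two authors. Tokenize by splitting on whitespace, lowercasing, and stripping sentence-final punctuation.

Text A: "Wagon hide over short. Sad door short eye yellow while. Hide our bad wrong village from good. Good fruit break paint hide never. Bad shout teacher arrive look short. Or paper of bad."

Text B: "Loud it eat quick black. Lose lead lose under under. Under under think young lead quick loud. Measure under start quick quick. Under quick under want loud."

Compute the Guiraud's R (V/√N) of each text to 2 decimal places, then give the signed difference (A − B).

A: V=26, N=33, R=4.53
B: V=13, N=27, R=2.50
Difference = 4.53 − 2.50 = 2.03

2.03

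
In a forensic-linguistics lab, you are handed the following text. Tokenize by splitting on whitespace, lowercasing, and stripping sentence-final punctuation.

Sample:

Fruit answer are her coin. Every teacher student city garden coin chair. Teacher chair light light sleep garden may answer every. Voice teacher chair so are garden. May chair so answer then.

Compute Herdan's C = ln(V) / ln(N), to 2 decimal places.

N = 32, V = 17.
ln(V) = 2.833213, ln(N) = 3.465736
C = 2.833213 / 3.465736 = 0.82

0.82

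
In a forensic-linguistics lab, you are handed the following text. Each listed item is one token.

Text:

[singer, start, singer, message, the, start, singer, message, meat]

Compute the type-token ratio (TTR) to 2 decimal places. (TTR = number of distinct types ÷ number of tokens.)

N = 9 tokens, V = 5 types.
TTR = V / N = 5 / 9 = 0.56

0.56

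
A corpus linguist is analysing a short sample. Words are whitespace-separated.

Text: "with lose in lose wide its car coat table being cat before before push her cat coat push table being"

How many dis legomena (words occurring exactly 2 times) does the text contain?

Frequencies: lose:2, coat:2, table:2, being:2, cat:2, before:2, push:2, with:1, in:1, wide:1, its:1, car:1, her:1
Words with frequency 2: before, being, cat, coat, lose, push, table

7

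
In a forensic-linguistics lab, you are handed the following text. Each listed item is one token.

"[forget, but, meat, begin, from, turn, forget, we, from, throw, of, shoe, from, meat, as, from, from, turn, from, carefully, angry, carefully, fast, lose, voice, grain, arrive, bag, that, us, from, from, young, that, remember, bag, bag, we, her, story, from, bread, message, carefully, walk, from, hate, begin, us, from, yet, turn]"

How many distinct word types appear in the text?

Distinct types: {angry, arrive, as, bag, begin, bread, but, carefully, fast, forget, from, grain, hate, her, lose, meat, message, of, remember, shoe, story, that, throw, turn, us, voice, walk, we, yet, young}
V = 30

30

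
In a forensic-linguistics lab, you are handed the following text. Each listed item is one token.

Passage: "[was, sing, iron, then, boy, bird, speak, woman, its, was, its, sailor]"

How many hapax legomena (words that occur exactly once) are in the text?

8

Frequencies: was:2, its:2, sing:1, iron:1, then:1, boy:1, bird:1, speak:1, woman:1, sailor:1
Hapax (freq=1): bird, boy, iron, sailor, sing, speak, then, woman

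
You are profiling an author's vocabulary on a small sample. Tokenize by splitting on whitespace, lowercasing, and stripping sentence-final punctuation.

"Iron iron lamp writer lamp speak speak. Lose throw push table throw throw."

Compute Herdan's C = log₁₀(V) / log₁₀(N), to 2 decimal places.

0.81

N = 13, V = 8.
log₁₀(V) = 0.903090, log₁₀(N) = 1.113943
C = 0.903090 / 1.113943 = 0.81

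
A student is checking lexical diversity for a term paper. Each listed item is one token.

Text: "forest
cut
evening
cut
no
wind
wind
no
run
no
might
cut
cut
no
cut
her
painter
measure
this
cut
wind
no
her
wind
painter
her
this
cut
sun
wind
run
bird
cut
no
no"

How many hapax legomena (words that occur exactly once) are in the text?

Frequencies: cut:8, no:7, wind:5, her:3, run:2, painter:2, this:2, forest:1, evening:1, might:1, measure:1, sun:1, bird:1
Hapax (freq=1): bird, evening, forest, measure, might, sun

6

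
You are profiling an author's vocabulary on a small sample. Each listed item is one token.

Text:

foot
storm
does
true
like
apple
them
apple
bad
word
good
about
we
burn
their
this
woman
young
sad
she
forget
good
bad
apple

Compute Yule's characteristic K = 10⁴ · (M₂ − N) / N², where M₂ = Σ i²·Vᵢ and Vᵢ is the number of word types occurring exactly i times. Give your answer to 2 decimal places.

173.61

Frequencies: apple:3, bad:2, good:2, foot:1, storm:1, does:1, true:1, like:1, them:1, word:1, about:1, we:1, burn:1, their:1, this:1, woman:1, young:1, sad:1, she:1, forget:1
N = 24. Frequency spectrum: V_1=17, V_2=2, V_3=1
M₂ = 1²·17 + 2²·2 + 3²·1 = 34
K = 10000 × (34 − 24) / 24² = 173.61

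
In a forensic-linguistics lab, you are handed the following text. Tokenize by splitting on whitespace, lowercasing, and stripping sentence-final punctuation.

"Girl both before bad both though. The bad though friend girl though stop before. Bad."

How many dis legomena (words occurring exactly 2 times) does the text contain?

Frequencies: bad:3, though:3, girl:2, both:2, before:2, the:1, friend:1, stop:1
Words with frequency 2: before, both, girl

3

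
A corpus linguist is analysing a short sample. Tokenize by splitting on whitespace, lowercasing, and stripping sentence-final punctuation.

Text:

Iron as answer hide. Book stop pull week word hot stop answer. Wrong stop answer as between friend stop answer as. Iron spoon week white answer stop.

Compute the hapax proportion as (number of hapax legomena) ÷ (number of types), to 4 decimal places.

0.6667

Frequencies: answer:5, stop:5, as:3, iron:2, week:2, hide:1, book:1, pull:1, word:1, hot:1, wrong:1, between:1, friend:1, spoon:1, white:1
Hapax count = 10; type count = 15.
Ratio = 10 / 15 = 0.6667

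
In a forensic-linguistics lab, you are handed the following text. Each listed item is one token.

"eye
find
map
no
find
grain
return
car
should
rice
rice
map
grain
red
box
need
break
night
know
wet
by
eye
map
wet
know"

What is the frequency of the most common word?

3

Frequencies: map:3, eye:2, find:2, grain:2, rice:2, know:2, wet:2, no:1, return:1, car:1, should:1, red:1, box:1, need:1, break:1, night:1, by:1
Most common: 'map' with frequency 3.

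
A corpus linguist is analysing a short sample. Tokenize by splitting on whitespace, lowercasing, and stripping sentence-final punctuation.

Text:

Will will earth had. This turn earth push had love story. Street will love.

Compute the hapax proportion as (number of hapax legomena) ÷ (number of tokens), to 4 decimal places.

0.3571

Frequencies: will:3, earth:2, had:2, love:2, this:1, turn:1, push:1, story:1, street:1
Hapax count = 5; token count = 14.
Ratio = 5 / 14 = 0.3571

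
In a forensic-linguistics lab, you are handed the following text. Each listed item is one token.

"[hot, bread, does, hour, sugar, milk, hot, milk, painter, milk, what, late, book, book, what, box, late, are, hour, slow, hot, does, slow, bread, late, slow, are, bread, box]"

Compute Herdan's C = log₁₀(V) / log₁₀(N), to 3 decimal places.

N = 29, V = 13.
log₁₀(V) = 1.113943, log₁₀(N) = 1.462398
C = 1.113943 / 1.462398 = 0.762

0.762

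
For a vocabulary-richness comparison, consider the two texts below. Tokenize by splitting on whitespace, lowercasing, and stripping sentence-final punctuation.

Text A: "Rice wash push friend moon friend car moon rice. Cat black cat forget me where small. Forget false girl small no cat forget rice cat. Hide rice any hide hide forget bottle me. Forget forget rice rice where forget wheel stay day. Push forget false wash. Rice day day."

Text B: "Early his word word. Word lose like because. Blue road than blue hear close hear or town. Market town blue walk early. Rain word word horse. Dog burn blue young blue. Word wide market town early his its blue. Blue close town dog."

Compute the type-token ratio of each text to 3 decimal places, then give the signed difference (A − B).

TTR(A) = 21/49 = 0.429
TTR(B) = 22/43 = 0.512
Difference = 0.429 − 0.512 = -0.083

-0.083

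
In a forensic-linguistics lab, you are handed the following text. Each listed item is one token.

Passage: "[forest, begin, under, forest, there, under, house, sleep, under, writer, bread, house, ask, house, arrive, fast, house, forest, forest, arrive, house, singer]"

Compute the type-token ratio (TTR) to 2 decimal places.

N = 22 tokens, V = 12 types.
TTR = V / N = 12 / 22 = 0.55

0.55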